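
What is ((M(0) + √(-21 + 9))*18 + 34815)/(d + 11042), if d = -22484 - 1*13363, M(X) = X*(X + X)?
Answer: -633/451 - 36*I*√3/24805 ≈ -1.4035 - 0.0025138*I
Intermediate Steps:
M(X) = 2*X² (M(X) = X*(2*X) = 2*X²)
d = -35847 (d = -22484 - 13363 = -35847)
((M(0) + √(-21 + 9))*18 + 34815)/(d + 11042) = ((2*0² + √(-21 + 9))*18 + 34815)/(-35847 + 11042) = ((2*0 + √(-12))*18 + 34815)/(-24805) = ((0 + 2*I*√3)*18 + 34815)*(-1/24805) = ((2*I*√3)*18 + 34815)*(-1/24805) = (36*I*√3 + 34815)*(-1/24805) = (34815 + 36*I*√3)*(-1/24805) = -633/451 - 36*I*√3/24805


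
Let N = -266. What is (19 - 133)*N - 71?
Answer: 30253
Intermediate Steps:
(19 - 133)*N - 71 = (19 - 133)*(-266) - 71 = -114*(-266) - 71 = 30324 - 71 = 30253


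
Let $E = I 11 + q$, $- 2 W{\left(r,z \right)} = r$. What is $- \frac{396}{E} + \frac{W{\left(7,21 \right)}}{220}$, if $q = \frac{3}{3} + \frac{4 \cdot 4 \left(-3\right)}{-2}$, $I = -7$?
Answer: $\frac{43469}{5720} \approx 7.5995$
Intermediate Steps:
$W{\left(r,z \right)} = - \frac{r}{2}$
$q = 25$ ($q = 3 \cdot \frac{1}{3} + 16 \left(-3\right) \left(- \frac{1}{2}\right) = 1 - -24 = 1 + 24 = 25$)
$E = -52$ ($E = \left(-7\right) 11 + 25 = -77 + 25 = -52$)
$- \frac{396}{E} + \frac{W{\left(7,21 \right)}}{220} = - \frac{396}{-52} + \frac{\left(- \frac{1}{2}\right) 7}{220} = \left(-396\right) \left(- \frac{1}{52}\right) - \frac{7}{440} = \frac{99}{13} - \frac{7}{440} = \frac{43469}{5720}$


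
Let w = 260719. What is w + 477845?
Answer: 738564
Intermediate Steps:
w + 477845 = 260719 + 477845 = 738564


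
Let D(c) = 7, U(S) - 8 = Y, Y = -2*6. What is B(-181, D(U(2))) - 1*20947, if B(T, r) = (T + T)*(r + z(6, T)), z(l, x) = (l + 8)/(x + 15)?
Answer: -1946389/83 ≈ -23450.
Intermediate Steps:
Y = -12
z(l, x) = (8 + l)/(15 + x)
U(S) = -4 (U(S) = 8 - 12 = -4)
B(T, r) = 2*T*(r + 14/(15 + T)) (B(T, r) = (T + T)*(r + (8 + 6)/(15 + T)) = (2*T)*(r + 14/(15 + T)) = 2*T*(r + 14/(15 + T)))
B(-181, D(U(2))) - 1*20947 = 2*(-181)*(14 + 7*(15 - 181))/(15 - 181) - 1*20947 = 2*(-181)*(14 + 7*(-166))/(-166) - 20947 = 2*(-181)*(-1/166)*(14 - 1162) - 20947 = 2*(-181)*(-1/166)*(-1148) - 20947 = -207788/83 - 20947 = -1946389/83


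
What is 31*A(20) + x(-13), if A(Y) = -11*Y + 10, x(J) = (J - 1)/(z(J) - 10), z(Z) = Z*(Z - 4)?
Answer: -1373624/211 ≈ -6510.1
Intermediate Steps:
z(Z) = Z*(-4 + Z)
x(J) = (-1 + J)/(-10 + J*(-4 + J)) (x(J) = (J - 1)/(J*(-4 + J) - 10) = (-1 + J)/(-10 + J*(-4 + J)))
A(Y) = 10 - 11*Y
31*A(20) + x(-13) = 31*(10 - 11*20) + (-1 - 13)/(-10 - 13*(-4 - 13)) = 31*(10 - 220) - 14/(-10 - 13*(-17)) = 31*(-210) - 14/(-10 + 221) = -6510 - 14/211 = -1373624/211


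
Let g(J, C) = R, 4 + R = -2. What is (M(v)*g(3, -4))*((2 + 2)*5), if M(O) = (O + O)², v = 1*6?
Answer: -17280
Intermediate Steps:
R = -6 (R = -4 - 2 = -6)
g(J, C) = -6
v = 6
M(O) = 4*O² (M(O) = (2*O)² = 4*O²)
(M(v)*g(3, -4))*((2 + 2)*5) = ((4*6²)*(-6))*((2 + 2)*5) = ((4*36)*(-6))*(4*5) = (144*(-6))*20 = -864*20 = -17280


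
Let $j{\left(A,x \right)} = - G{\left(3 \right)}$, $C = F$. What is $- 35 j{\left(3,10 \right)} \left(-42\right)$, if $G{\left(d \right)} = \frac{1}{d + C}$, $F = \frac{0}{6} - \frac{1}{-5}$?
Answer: $- \frac{3675}{8} \approx -459.38$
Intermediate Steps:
$F = \frac{1}{5}$ ($F = 0 \cdot \frac{1}{6} - - \frac{1}{5} = 0 + \frac{1}{5} = \frac{1}{5} \approx 0.2$)
$C = \frac{1}{5} \approx 0.2$
$G{\left(d \right)} = \frac{1}{\frac{1}{5} + d}$ ($G{\left(d \right)} = \frac{1}{d + \frac{1}{5}} = \frac{1}{\frac{1}{5} + d}$)
$j{\left(A,x \right)} = - \frac{5}{16}$ ($j{\left(A,x \right)} = - \frac{5}{1 + 5 \cdot 3} = - \frac{5}{1 + 15} = - \frac{5}{16}$)
$- 35 j{\left(3,10 \right)} \left(-42\right) = \left(-35\right) \left(- \frac{5}{16}\right) \left(-42\right) = \frac{175}{16} \left(-42\right) = - \frac{3675}{8}$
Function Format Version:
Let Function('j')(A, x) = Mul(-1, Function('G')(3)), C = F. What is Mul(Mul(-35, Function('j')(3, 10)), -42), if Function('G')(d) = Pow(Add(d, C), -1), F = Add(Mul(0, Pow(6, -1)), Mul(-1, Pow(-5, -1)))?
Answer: Rational(-3675, 8) ≈ -459.38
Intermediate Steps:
F = Rational(1, 5) (F = Add(Mul(0, Rational(1, 6)), Mul(-1, Rational(-1, 5))) = Add(0, Rational(1, 5)) = Rational(1, 5) ≈ 0.20000)
C = Rational(1, 5) ≈ 0.20000
Function('G')(d) = Pow(Add(Rational(1, 5), d), -1) (Function('G')(d) = Pow(Add(d, Rational(1, 5)), -1) = Pow(Add(Rational(1, 5), d), -1))
Function('j')(A, x) = Rational(-5, 16) (Function('j')(A, x) = Mul(-1, Mul(5, Pow(Add(1, Mul(5, 3)), -1))) = Mul(-1, Mul(5, Pow(Add(1, 15), -1))) = Mul(-1, Mul(5, Pow(16, -1))) = Mul(-1, Mul(5, Rational(1, 16))) = Mul(-1, Rational(5, 16)) = Rational(-5, 16))
Mul(Mul(-35, Function('j')(3, 10)), -42) = Mul(Mul(-35, Rational(-5, 16)), -42) = Mul(Rational(175, 16), -42) = Rational(-3675, 8)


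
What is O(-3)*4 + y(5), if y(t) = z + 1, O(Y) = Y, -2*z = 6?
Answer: -14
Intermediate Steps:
z = -3 (z = -1/2*6 = -3)
y(t) = -2 (y(t) = -3 + 1 = -2)
O(-3)*4 + y(5) = -3*4 - 2 = -12 - 2 = -14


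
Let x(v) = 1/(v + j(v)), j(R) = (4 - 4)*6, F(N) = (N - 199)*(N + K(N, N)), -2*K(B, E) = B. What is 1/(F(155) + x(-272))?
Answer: -272/927521 ≈ -0.00029325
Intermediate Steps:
K(B, E) = -B/2
F(N) = N*(-199 + N)/2 (F(N) = (N - 199)*(N - N/2) = (-199 + N)*(N/2) = N*(-199 + N)/2)
j(R) = 0 (j(R) = 0*6 = 0)
x(v) = 1/v (x(v) = 1/(v + 0) = 1/v)
1/(F(155) + x(-272)) = 1/((1/2)*155*(-199 + 155) + 1/(-272)) = 1/((1/2)*155*(-44) - 1/272) = 1/(-3410 - 1/272) = 1/(-927521/272) = -272/927521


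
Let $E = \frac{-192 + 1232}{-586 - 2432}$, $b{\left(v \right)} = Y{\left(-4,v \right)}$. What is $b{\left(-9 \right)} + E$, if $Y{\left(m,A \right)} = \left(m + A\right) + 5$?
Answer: $- \frac{12592}{1509} \approx -8.3446$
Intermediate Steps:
$Y{\left(m,A \right)} = 5 + A + m$ ($Y{\left(m,A \right)} = \left(A + m\right) + 5 = 5 + A + m$)
$b{\left(v \right)} = 1 + v$ ($b{\left(v \right)} = 5 + v - 4 = 1 + v$)
$E = - \frac{520}{1509}$ ($E = \frac{1040}{-3018} = 1040 \left(- \frac{1}{3018}\right) = - \frac{520}{1509} \approx -0.3446$)
$b{\left(-9 \right)} + E = \left(1 - 9\right) - \frac{520}{1509} = -8 - \frac{520}{1509} = - \frac{12592}{1509}$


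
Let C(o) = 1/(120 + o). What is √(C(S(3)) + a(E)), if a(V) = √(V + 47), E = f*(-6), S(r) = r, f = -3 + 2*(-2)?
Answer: √(123 + 15129*√89)/123 ≈ 3.0728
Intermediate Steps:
f = -7 (f = -3 - 4 = -7)
E = 42 (E = -7*(-6) = 42)
a(V) = √(47 + V)
√(C(S(3)) + a(E)) = √(1/(120 + 3) + √(47 + 42)) = √(1/123 + √89)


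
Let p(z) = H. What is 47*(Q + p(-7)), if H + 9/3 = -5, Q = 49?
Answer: 1927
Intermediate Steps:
H = -8 (H = -3 - 5 = -8)
p(z) = -8
47*(Q + p(-7)) = 47*(49 - 8) = 47*41 = 1927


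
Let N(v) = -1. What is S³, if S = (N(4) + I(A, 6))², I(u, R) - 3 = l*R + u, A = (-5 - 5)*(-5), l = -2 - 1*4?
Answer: 16777216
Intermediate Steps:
l = -6 (l = -2 - 4 = -6)
A = 50 (A = -10*(-5) = 50)
I(u, R) = 3 + u - 6*R (I(u, R) = 3 + (-6*R + u) = 3 + (u - 6*R) = 3 + u - 6*R)
S = 256 (S = (-1 + (3 + 50 - 6*6))² = (-1 + (3 + 50 - 36))² = (-1 + 17)² = 16² = 256)
S³ = 256³ = 16777216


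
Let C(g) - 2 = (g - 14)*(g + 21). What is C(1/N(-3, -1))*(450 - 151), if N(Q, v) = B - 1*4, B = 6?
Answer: -344747/4 ≈ -86187.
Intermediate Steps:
N(Q, v) = 2 (N(Q, v) = 6 - 1*4 = 6 - 4 = 2)
C(g) = 2 + (-14 + g)*(21 + g) (C(g) = 2 + (g - 14)*(g + 21) = 2 + (-14 + g)*(21 + g))
C(1/N(-3, -1))*(450 - 151) = (-292 + (1/2)² + 7/2)*(450 - 151) = (-292 + (½)² + 7*(½))*299 = (-292 + ¼ + 7/2)*299 = -1153/4*299 = -344747/4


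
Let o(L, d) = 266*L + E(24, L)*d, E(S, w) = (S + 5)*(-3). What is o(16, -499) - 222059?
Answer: -174390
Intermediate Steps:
E(S, w) = -15 - 3*S (E(S, w) = (5 + S)*(-3) = -15 - 3*S)
o(L, d) = -87*d + 266*L (o(L, d) = 266*L + (-15 - 3*24)*d = 266*L + (-15 - 72)*d = 266*L - 87*d = -87*d + 266*L)
o(16, -499) - 222059 = (-87*(-499) + 266*16) - 222059 = (43413 + 4256) - 222059 = 47669 - 222059 = -174390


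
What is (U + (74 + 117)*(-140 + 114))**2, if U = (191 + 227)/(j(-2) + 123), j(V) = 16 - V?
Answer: 489703244944/19881 ≈ 2.4632e+7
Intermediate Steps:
U = 418/141 (U = (191 + 227)/((16 - 1*(-2)) + 123) = 418/((16 + 2) + 123) = 418/(18 + 123) = 418/141 ≈ 2.9645)
(U + (74 + 117)*(-140 + 114))**2 = (418/141 + (74 + 117)*(-140 + 114))**2 = (418/141 + 191*(-26))**2 = (418/141 - 4966)**2 = (-699788/141)**2 = 489703244944/19881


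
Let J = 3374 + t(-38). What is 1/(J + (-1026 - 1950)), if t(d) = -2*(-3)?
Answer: 1/404 ≈ 0.0024752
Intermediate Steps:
t(d) = 6
J = 3380 (J = 3374 + 6 = 3380)
1/(J + (-1026 - 1950)) = 1/(3380 + (-1026 - 1950)) = 1/(3380 - 2976) = 1/404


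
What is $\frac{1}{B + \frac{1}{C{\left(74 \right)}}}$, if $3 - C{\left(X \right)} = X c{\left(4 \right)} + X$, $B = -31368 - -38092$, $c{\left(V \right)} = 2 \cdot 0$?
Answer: $\frac{71}{477403} \approx 0.00014872$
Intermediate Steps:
$c{\left(V \right)} = 0$
$B = 6724$ ($B = -31368 + 38092 = 6724$)
$C{\left(X \right)} = 3 - X$ ($C{\left(X \right)} = 3 - \left(X 0 + X\right) = 3 - \left(0 + X\right) = 3 - X$)
$\frac{1}{B + \frac{1}{C{\left(74 \right)}}} = \frac{1}{6724 + \frac{1}{3 - 74}} = \frac{1}{6724 + \frac{1}{-71}} = \frac{1}{6724 - \frac{1}{71}} = \frac{1}{\frac{477403}{71}} = \frac{71}{477403}$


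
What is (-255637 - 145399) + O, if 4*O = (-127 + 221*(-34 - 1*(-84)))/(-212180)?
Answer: -340367284843/848720 ≈ -4.0104e+5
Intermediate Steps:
O = -10923/848720 (O = ((-127 + 221*(-34 - 1*(-84)))/(-212180))/4 = ((-127 + 221*(-34 + 84))*(-1/212180))/4 = ((-127 + 221*50)*(-1/212180))/4 = ((-127 + 11050)*(-1/212180))/4 = (10923*(-1/212180))/4 = (¼)*(-10923/212180) = -10923/848720 ≈ -0.012870)
(-255637 - 145399) + O = (-255637 - 145399) - 10923/848720 = -401036 - 10923/848720 = -340367284843/848720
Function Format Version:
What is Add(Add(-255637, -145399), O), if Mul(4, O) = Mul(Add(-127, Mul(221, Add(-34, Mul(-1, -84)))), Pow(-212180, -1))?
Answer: Rational(-340367284843, 848720) ≈ -4.0104e+5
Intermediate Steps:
O = Rational(-10923, 848720) (O = Mul(Rational(1, 4), Mul(Add(-127, Mul(221, Add(-34, Mul(-1, -84)))), Pow(-212180, -1))) = Mul(Rational(1, 4), Mul(Add(-127, Mul(221, Add(-34, 84))), Rational(-1, 212180))) = Mul(Rational(1, 4), Mul(Add(-127, Mul(221, 50)), Rational(-1, 212180))) = Mul(Rational(1, 4), Mul(Add(-127, 11050), Rational(-1, 212180))) = Mul(Rational(1, 4), Mul(10923, Rational(-1, 212180))) = Mul(Rational(1, 4), Rational(-10923, 212180)) = Rational(-10923, 848720) ≈ -0.012870)
Add(Add(-255637, -145399), O) = Add(Add(-255637, -145399), Rational(-10923, 848720)) = Add(-401036, Rational(-10923, 848720)) = Rational(-340367284843, 848720)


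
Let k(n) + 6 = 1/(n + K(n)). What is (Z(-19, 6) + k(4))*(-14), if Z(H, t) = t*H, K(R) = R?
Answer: 6713/4 ≈ 1678.3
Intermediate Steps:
k(n) = -6 + 1/(2*n) (k(n) = -6 + 1/(n + n) = -6 + 1/(2*n))
Z(H, t) = H*t
(Z(-19, 6) + k(4))*(-14) = (-19*6 + (-6 + (1/2)/4))*(-14) = (-114 + (-6 + (1/2)*(1/4)))*(-14) = (-114 + (-6 + 1/8))*(-14) = (-114 - 47/8)*(-14) = -959/8*(-14) = 6713/4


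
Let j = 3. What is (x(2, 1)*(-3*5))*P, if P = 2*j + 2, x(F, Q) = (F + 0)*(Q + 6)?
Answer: -1680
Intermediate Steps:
x(F, Q) = F*(6 + Q)
P = 8 (P = 2*3 + 2 = 6 + 2 = 8)
(x(2, 1)*(-3*5))*P = ((2*(6 + 1))*(-3*5))*8 = ((2*7)*(-15))*8 = (14*(-15))*8 = -210*8 = -1680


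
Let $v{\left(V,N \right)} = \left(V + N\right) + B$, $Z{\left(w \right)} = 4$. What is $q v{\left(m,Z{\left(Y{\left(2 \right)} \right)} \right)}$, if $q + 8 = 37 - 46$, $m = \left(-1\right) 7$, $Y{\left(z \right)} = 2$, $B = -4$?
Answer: $119$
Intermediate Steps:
$m = -7$
$v{\left(V,N \right)} = -4 + N + V$ ($v{\left(V,N \right)} = \left(V + N\right) - 4 = \left(N + V\right) - 4 = -4 + N + V$)
$q = -17$ ($q = -8 + \left(37 - 46\right) = -8 - 9 = -17$)
$q v{\left(m,Z{\left(Y{\left(2 \right)} \right)} \right)} = - 17 \left(-4 + 4 - 7\right) = \left(-17\right) \left(-7\right) = 119$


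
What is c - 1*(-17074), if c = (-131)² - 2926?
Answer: 31309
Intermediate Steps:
c = 14235 (c = 17161 - 2926 = 14235)
c - 1*(-17074) = 14235 - 1*(-17074) = 14235 + 17074 = 31309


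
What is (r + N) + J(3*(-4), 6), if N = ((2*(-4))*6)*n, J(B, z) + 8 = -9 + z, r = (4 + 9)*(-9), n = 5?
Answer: -368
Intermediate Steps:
r = -117 (r = 13*(-9) = -117)
J(B, z) = -17 + z (J(B, z) = -8 + (-9 + z) = -17 + z)
N = -240 (N = ((2*(-4))*6)*5 = -8*6*5 = -48*5 = -240)
(r + N) + J(3*(-4), 6) = (-117 - 240) + (-17 + 6) = -357 - 11 = -368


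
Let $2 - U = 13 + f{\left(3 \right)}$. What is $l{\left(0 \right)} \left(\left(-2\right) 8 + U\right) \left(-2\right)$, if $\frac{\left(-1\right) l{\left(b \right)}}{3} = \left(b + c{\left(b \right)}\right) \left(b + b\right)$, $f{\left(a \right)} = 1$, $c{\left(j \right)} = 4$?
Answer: $0$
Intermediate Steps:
$U = -12$ ($U = 2 - \left(13 + 1\right) = 2 - 14 = -12$)
$l{\left(b \right)} = - 6 b \left(4 + b\right)$ ($l{\left(b \right)} = - 3 \left(b + 4\right) \left(b + b\right) = - 3 \left(4 + b\right) 2 b = - 3 \cdot 2 b \left(4 + b\right) = - 6 b \left(4 + b\right)$)
$l{\left(0 \right)} \left(\left(-2\right) 8 + U\right) \left(-2\right) = \left(-6\right) 0 \left(4 + 0\right) \left(\left(-2\right) 8 - 12\right) \left(-2\right) = \left(-6\right) 0 \cdot 4 \left(-16 - 12\right) \left(-2\right) = 0 \left(-28\right) \left(-2\right) = 0 \left(-2\right) = 0$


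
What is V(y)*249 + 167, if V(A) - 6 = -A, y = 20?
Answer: -3319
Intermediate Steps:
V(A) = 6 - A
V(y)*249 + 167 = (6 - 1*20)*249 + 167 = (6 - 20)*249 + 167 = -14*249 + 167 = -3486 + 167 = -3319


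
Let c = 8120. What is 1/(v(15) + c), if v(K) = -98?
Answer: 1/8022 ≈ 0.00012466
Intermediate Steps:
1/(v(15) + c) = 1/(-98 + 8120) = 1/8022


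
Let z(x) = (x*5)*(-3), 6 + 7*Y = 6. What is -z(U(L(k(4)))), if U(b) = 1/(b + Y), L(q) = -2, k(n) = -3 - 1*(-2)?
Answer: -15/2 ≈ -7.5000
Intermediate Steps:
k(n) = -1 (k(n) = -3 + 2 = -1)
Y = 0 (Y = -6/7 + (1/7)*6 = -6/7 + 6/7 = 0)
U(b) = 1/b (U(b) = 1/(b + 0) = 1/b)
z(x) = -15*x (z(x) = (5*x)*(-3) = -15*x)
-z(U(L(k(4)))) = -(-15)/(-2) = -(-15)*(-1)/2 = -1*15/2 = -15/2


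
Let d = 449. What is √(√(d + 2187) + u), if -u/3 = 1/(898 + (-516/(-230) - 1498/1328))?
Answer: √(-15727821169560 + 9427418175585698*√659)/68656457 ≈ 7.1651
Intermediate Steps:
u = -229080/68656457 (u = -3/(898 + (-516/(-230) - 1498/1328)) = -3/(898 + (-516*(-1/230) - 1498*1/1328)) = -3/(898 + (258/115 - 749/664)) = -3/(898 + 85177/76360) = -3/68656457/76360 = -3*76360/68656457 = -229080/68656457 ≈ -0.0033366)
√(√(d + 2187) + u) = √(√(449 + 2187) - 229080/68656457) = √(√2636 - 229080/68656457) = √(2*√659 - 229080/68656457) = √(-229080/68656457 + 2*√659)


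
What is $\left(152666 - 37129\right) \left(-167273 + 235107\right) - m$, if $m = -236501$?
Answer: $7837573359$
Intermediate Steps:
$\left(152666 - 37129\right) \left(-167273 + 235107\right) - m = \left(152666 - 37129\right) \left(-167273 + 235107\right) - -236501 = 115537 \cdot 67834 + 236501 = 7837336858 + 236501 = 7837573359$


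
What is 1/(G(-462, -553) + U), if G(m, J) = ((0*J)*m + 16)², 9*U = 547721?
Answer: 9/550025 ≈ 1.6363e-5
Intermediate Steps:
U = 547721/9 (U = (⅑)*547721 = 547721/9 ≈ 60858.)
G(m, J) = 256 (G(m, J) = (0*m + 16)² = (0 + 16)² = 16² = 256)
1/(G(-462, -553) + U) = 1/(256 + 547721/9) = 1/(550025/9) = 9/550025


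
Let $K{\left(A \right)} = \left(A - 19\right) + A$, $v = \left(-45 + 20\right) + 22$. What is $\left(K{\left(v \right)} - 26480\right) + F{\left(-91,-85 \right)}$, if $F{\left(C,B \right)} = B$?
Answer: $-26590$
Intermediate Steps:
$v = -3$ ($v = -25 + 22 = -3$)
$K{\left(A \right)} = -19 + 2 A$ ($K{\left(A \right)} = \left(-19 + A\right) + A = -19 + 2 A$)
$\left(K{\left(v \right)} - 26480\right) + F{\left(-91,-85 \right)} = \left(\left(-19 + 2 \left(-3\right)\right) - 26480\right) - 85 = \left(\left(-19 - 6\right) - 26480\right) - 85 = \left(-25 - 26480\right) - 85 = -26505 - 85 = -26590$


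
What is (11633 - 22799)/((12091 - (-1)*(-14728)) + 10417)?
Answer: -5583/3890 ≈ -1.4352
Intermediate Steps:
(11633 - 22799)/((12091 - (-1)*(-14728)) + 10417) = -11166/((12091 - 1*14728) + 10417) = -11166/((12091 - 14728) + 10417) = -11166/(-2637 + 10417) = -11166/7780 = -11166*1/7780 = -5583/3890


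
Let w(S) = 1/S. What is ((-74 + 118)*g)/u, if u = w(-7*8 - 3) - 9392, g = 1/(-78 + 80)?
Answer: -1298/554129 ≈ -0.0023424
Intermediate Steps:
g = ½ (g = 1/2 = ½ ≈ 0.50000)
u = -554129/59 (u = 1/(-7*8 - 3) - 9392 = 1/(-56 - 3) - 9392 = 1/(-59) - 9392 = -1/59 - 9392 = -554129/59 ≈ -9392.0)
((-74 + 118)*g)/u = ((-74 + 118)*(½))/(-554129/59) = (44*(½))*(-59/554129) = 22*(-59/554129) = -1298/554129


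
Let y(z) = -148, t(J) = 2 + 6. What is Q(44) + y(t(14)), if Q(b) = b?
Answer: -104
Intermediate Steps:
t(J) = 8
Q(44) + y(t(14)) = 44 - 148 = -104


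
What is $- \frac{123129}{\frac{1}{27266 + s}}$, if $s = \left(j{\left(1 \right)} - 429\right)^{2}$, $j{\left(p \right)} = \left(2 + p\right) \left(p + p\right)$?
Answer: $-25388584155$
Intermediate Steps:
$j{\left(p \right)} = 2 p \left(2 + p\right)$ ($j{\left(p \right)} = \left(2 + p\right) 2 p = 2 p \left(2 + p\right)$)
$s = 178929$ ($s = \left(2 \cdot 1 \left(2 + 1\right) - 429\right)^{2} = \left(2 \cdot 1 \cdot 3 - 429\right)^{2} = \left(6 - 429\right)^{2} = \left(-423\right)^{2} = 178929$)
$- \frac{123129}{\frac{1}{27266 + s}} = - \frac{123129}{\frac{1}{27266 + 178929}} = - \frac{123129}{\frac{1}{206195}} = - 123129 \frac{1}{\frac{1}{206195}} = \left(-123129\right) 206195 = -25388584155$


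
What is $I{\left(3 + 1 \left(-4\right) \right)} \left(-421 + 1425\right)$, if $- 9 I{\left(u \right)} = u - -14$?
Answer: $- \frac{13052}{9} \approx -1450.2$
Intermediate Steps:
$I{\left(u \right)} = - \frac{14}{9} - \frac{u}{9}$ ($I{\left(u \right)} = - \frac{u - -14}{9} = - \frac{u + 14}{9} = - \frac{14 + u}{9} = - \frac{14}{9} - \frac{u}{9}$)
$I{\left(3 + 1 \left(-4\right) \right)} \left(-421 + 1425\right) = \left(- \frac{14}{9} - \frac{3 + 1 \left(-4\right)}{9}\right) \left(-421 + 1425\right) = \left(- \frac{14}{9} - \frac{3 - 4}{9}\right) 1004 = \left(- \frac{14}{9} - - \frac{1}{9}\right) 1004 = \left(- \frac{14}{9} + \frac{1}{9}\right) 1004 = \left(- \frac{13}{9}\right) 1004 = - \frac{13052}{9}$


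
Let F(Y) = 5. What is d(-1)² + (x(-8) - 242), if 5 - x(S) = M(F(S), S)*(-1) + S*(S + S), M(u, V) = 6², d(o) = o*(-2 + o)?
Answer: -320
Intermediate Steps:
M(u, V) = 36
x(S) = 41 - 2*S² (x(S) = 5 - (36*(-1) + S*(S + S)) = 5 - (-36 + S*(2*S)) = 5 - (-36 + 2*S²) = 5 + (36 - 2*S²) = 41 - 2*S²)
d(-1)² + (x(-8) - 242) = (-(-2 - 1))² + ((41 - 2*(-8)²) - 242) = (-1*(-3))² + ((41 - 2*64) - 242) = 3² + ((41 - 128) - 242) = 9 + (-87 - 242) = 9 - 329 = -320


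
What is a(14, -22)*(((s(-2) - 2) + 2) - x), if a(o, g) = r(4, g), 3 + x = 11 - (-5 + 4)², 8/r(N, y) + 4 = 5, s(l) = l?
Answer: -72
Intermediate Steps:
r(N, y) = 8 (r(N, y) = 8/(-4 + 5) = 8/1 = 8*1 = 8)
x = 7 (x = -3 + (11 - (-5 + 4)²) = -3 + (11 - 1*(-1)²) = -3 + (11 - 1*1) = -3 + (11 - 1) = -3 + 10 = 7)
a(o, g) = 8
a(14, -22)*(((s(-2) - 2) + 2) - x) = 8*(((-2 - 2) + 2) - 1*7) = 8*((-4 + 2) - 7) = 8*(-2 - 7) = 8*(-9) = -72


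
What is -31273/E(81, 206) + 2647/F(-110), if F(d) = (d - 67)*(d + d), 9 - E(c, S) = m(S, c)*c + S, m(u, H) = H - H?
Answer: 1218292079/7671180 ≈ 158.81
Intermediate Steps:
m(u, H) = 0
E(c, S) = 9 - S (E(c, S) = 9 - (0*c + S) = 9 - (0 + S) = 9 - S)
F(d) = 2*d*(-67 + d) (F(d) = (-67 + d)*(2*d) = 2*d*(-67 + d))
-31273/E(81, 206) + 2647/F(-110) = -31273/(9 - 1*206) + 2647/((2*(-110)*(-67 - 110))) = -31273/(9 - 206) + 2647/((2*(-110)*(-177))) = -31273/(-197) + 2647/38940 = -31273*(-1/197) + 2647*(1/38940) = 31273/197 + 2647/38940 = 1218292079/7671180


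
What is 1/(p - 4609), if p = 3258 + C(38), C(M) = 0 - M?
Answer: -1/1389 ≈ -0.00071994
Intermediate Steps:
C(M) = -M
p = 3220 (p = 3258 - 1*38 = 3258 - 38 = 3220)
1/(p - 4609) = 1/(3220 - 4609) = 1/(-1389) = -1/1389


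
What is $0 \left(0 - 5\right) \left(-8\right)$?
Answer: $0$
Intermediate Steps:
$0 \left(0 - 5\right) \left(-8\right) = 0 \left(-5\right) \left(-8\right) = 0 \left(-8\right) = 0$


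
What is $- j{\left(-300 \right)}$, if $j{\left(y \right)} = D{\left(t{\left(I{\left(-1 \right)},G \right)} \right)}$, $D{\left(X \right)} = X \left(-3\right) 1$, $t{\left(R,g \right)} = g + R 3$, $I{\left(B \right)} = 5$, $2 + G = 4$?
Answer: $51$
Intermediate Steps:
$G = 2$ ($G = -2 + 4 = 2$)
$t{\left(R,g \right)} = g + 3 R$
$D{\left(X \right)} = - 3 X$ ($D{\left(X \right)} = - 3 X 1 = - 3 X$)
$j{\left(y \right)} = -51$ ($j{\left(y \right)} = - 3 \left(2 + 3 \cdot 5\right) = - 3 \left(2 + 15\right) = \left(-3\right) 17 = -51$)
$- j{\left(-300 \right)} = \left(-1\right) \left(-51\right) = 51$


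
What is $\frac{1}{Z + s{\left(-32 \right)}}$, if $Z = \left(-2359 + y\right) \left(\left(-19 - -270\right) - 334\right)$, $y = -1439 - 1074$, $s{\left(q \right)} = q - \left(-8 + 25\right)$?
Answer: $\frac{1}{404327} \approx 2.4732 \cdot 10^{-6}$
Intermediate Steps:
$s{\left(q \right)} = -17 + q$ ($s{\left(q \right)} = q - 17 = -17 + q$)
$y = -2513$
$Z = 404376$ ($Z = \left(-2359 - 2513\right) \left(\left(-19 - -270\right) - 334\right) = - 4872 \left(\left(-19 + 270\right) - 334\right) = - 4872 \left(251 - 334\right) = \left(-4872\right) \left(-83\right) = 404376$)
$\frac{1}{Z + s{\left(-32 \right)}} = \frac{1}{404376 - 49} = \frac{1}{404327}$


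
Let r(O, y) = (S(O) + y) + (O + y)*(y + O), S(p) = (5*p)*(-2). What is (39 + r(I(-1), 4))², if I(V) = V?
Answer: 3844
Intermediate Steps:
S(p) = -10*p
r(O, y) = y + (O + y)² - 10*O (r(O, y) = (-10*O + y) + (O + y)*(y + O) = (y - 10*O) + (O + y)*(O + y) = (y - 10*O) + (O + y)² = y + (O + y)² - 10*O)
(39 + r(I(-1), 4))² = (39 + (4 + (-1 + 4)² - 10*(-1)))² = (39 + (4 + 3² + 10))² = (39 + (4 + 9 + 10))² = (39 + 23)² = 62² = 3844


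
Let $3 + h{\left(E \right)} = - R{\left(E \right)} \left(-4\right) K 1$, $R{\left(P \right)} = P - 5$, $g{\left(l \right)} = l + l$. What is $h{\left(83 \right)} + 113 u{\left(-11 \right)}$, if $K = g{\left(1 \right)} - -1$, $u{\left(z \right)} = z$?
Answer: $-310$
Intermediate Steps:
$g{\left(l \right)} = 2 l$
$K = 3$ ($K = 2 \cdot 1 - -1 = 2 + 1 = 3$)
$R{\left(P \right)} = -5 + P$
$h{\left(E \right)} = -63 + 12 E$ ($h{\left(E \right)} = -3 + - (-5 + E) \left(-4\right) 3 \cdot 1 = -3 + \left(5 - E\right) \left(-4\right) 3 \cdot 1 = -3 + \left(-20 + 4 E\right) 3 \cdot 1 = -3 + \left(-60 + 12 E\right) 1 = -3 + \left(-60 + 12 E\right) = -63 + 12 E$)
$h{\left(83 \right)} + 113 u{\left(-11 \right)} = \left(-63 + 12 \cdot 83\right) + 113 \left(-11\right) = \left(-63 + 996\right) - 1243 = 933 - 1243 = -310$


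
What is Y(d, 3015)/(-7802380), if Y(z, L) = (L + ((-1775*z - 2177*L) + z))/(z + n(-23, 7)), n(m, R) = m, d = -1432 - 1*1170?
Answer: -486173/5120311875 ≈ -9.4950e-5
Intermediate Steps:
d = -2602 (d = -1432 - 1170 = -2602)
Y(z, L) = (-2176*L - 1774*z)/(-23 + z) (Y(z, L) = (L + ((-1775*z - 2177*L) + z))/(z - 23) = (L + ((-2177*L - 1775*z) + z))/(-23 + z) = (L + (-2177*L - 1774*z))/(-23 + z) = (-2176*L - 1774*z)/(-23 + z))
Y(d, 3015)/(-7802380) = (2*(-1088*3015 - 887*(-2602))/(-23 - 2602))/(-7802380) = (2*(-3280320 + 2307974)/(-2625))*(-1/7802380) = (2*(-1/2625)*(-972346))*(-1/7802380) = (1944692/2625)*(-1/7802380) = -486173/5120311875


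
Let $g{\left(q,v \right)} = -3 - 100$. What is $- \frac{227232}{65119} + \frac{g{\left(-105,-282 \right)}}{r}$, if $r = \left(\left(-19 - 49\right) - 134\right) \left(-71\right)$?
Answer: $- \frac{3265668601}{933936698} \approx -3.4967$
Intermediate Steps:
$r = 14342$ ($r = \left(\left(-19 - 49\right) - 134\right) \left(-71\right) = \left(-68 - 134\right) \left(-71\right) = \left(-202\right) \left(-71\right) = 14342$)
$g{\left(q,v \right)} = -103$
$- \frac{227232}{65119} + \frac{g{\left(-105,-282 \right)}}{r} = - \frac{227232}{65119} - \frac{103}{14342} = - \frac{3265668601}{933936698}$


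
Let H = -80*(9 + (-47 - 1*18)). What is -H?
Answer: -4480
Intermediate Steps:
H = 4480 (H = -80*(9 + (-47 - 18)) = -80*(9 - 65) = -80*(-56) = 4480)
-H = -1*4480 = -4480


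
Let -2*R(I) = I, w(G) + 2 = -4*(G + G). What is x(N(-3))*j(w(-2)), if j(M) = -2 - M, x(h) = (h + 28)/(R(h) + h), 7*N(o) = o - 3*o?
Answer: -3232/3 ≈ -1077.3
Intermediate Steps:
w(G) = -2 - 8*G (w(G) = -2 - 4*(G + G) = -2 - 8*G)
R(I) = -I/2
N(o) = -2*o/7 (N(o) = (o - 3*o)/7 = (-2*o)/7 = -2*o/7)
x(h) = 2*(28 + h)/h (x(h) = (h + 28)/(-h/2 + h) = (28 + h)/((h/2)) = (28 + h)*(2/h) = 2*(28 + h)/h)
x(N(-3))*j(w(-2)) = (2 + 56/((-2/7*(-3))))*(-2 - (-2 - 8*(-2))) = (2 + 56/(6/7))*(-2 - (-2 + 16)) = (2 + 56*(7/6))*(-2 - 1*14) = (2 + 196/3)*(-2 - 14) = (202/3)*(-16) = -3232/3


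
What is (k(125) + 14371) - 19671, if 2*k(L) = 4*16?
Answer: -5268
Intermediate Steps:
k(L) = 32 (k(L) = (4*16)/2 = (½)*64 = 32)
(k(125) + 14371) - 19671 = (32 + 14371) - 19671 = 14403 - 19671 = -5268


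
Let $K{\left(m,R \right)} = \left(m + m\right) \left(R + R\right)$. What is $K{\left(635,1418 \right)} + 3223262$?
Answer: $6824982$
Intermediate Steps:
$K{\left(m,R \right)} = 4 R m$ ($K{\left(m,R \right)} = 2 m 2 R = 4 R m$)
$K{\left(635,1418 \right)} + 3223262 = 4 \cdot 1418 \cdot 635 + 3223262 = 3601720 + 3223262 = 6824982$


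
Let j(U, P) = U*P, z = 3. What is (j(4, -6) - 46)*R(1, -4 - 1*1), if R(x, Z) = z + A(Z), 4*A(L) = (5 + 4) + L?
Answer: -280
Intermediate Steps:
A(L) = 9/4 + L/4 (A(L) = ((5 + 4) + L)/4 = (9 + L)/4 = 9/4 + L/4)
R(x, Z) = 21/4 + Z/4 (R(x, Z) = 3 + (9/4 + Z/4) = 21/4 + Z/4)
j(U, P) = P*U
(j(4, -6) - 46)*R(1, -4 - 1*1) = (-6*4 - 46)*(21/4 + (-4 - 1*1)/4) = (-24 - 46)*(21/4 + (-4 - 1)/4) = -70*(21/4 + (1/4)*(-5)) = -70*(21/4 - 5/4) = -70*4 = -280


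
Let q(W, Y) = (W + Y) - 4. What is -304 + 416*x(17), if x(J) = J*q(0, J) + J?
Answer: 98704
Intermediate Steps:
q(W, Y) = -4 + W + Y
x(J) = J + J*(-4 + J) (x(J) = J*(-4 + 0 + J) + J = J*(-4 + J) + J = J + J*(-4 + J))
-304 + 416*x(17) = -304 + 416*(17*(-3 + 17)) = -304 + 416*(17*14) = -304 + 416*238 = -304 + 99008 = 98704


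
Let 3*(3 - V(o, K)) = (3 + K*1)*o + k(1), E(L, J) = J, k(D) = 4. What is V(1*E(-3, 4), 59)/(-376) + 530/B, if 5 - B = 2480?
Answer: 239/186120 ≈ 0.0012841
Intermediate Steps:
V(o, K) = 5/3 - o*(3 + K)/3 (V(o, K) = 3 - ((3 + K*1)*o + 4)/3 = 3 - ((3 + K)*o + 4)/3 = 3 - (o*(3 + K) + 4)/3 = 3 - (4 + o*(3 + K))/3 = 3 + (-4/3 - o*(3 + K)/3) = 5/3 - o*(3 + K)/3)
B = -2475 (B = 5 - 1*2480 = 5 - 2480 = -2475)
V(1*E(-3, 4), 59)/(-376) + 530/B = (5/3 - 4 - ⅓*59*1*4)/(-376) + 530/(-2475) = (5/3 - 1*4 - ⅓*59*4)*(-1/376) + 530*(-1/2475) = (5/3 - 4 - 236/3)*(-1/376) - 106/495 = -81*(-1/376) - 106/495 = 81/376 - 106/495 = 239/186120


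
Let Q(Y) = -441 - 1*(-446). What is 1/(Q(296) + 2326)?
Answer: 1/2331 ≈ 0.00042900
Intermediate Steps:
Q(Y) = 5 (Q(Y) = -441 + 446 = 5)
1/(Q(296) + 2326) = 1/(5 + 2326) = 1/2331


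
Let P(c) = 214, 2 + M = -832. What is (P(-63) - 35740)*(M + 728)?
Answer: 3765756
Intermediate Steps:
M = -834 (M = -2 - 832 = -834)
(P(-63) - 35740)*(M + 728) = (214 - 35740)*(-834 + 728) = -35526*(-106) = 3765756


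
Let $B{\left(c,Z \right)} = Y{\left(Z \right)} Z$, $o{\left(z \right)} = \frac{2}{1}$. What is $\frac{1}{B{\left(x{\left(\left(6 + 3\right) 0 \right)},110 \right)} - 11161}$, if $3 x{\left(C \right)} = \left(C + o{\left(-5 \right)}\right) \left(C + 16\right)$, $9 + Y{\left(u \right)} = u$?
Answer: $- \frac{1}{51} \approx -0.019608$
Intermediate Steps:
$Y{\left(u \right)} = -9 + u$
$o{\left(z \right)} = 2$ ($o{\left(z \right)} = 2 \cdot 1 = 2$)
$x{\left(C \right)} = \frac{\left(2 + C\right) \left(16 + C\right)}{3}$ ($x{\left(C \right)} = \frac{\left(C + 2\right) \left(C + 16\right)}{3} = \frac{\left(2 + C\right) \left(16 + C\right)}{3}$)
$B{\left(c,Z \right)} = Z \left(-9 + Z\right)$ ($B{\left(c,Z \right)} = \left(-9 + Z\right) Z = Z \left(-9 + Z\right)$)
$\frac{1}{B{\left(x{\left(\left(6 + 3\right) 0 \right)},110 \right)} - 11161} = \frac{1}{110 \left(-9 + 110\right) - 11161} = \frac{1}{110 \cdot 101 - 11161} = \frac{1}{11110 - 11161} = \frac{1}{-51} = - \frac{1}{51}$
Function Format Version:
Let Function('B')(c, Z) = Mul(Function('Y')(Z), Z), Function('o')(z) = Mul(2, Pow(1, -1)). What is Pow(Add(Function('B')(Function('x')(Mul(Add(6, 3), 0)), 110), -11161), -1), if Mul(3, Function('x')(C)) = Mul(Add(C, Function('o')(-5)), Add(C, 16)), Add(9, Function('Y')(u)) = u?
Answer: Rational(-1, 51) ≈ -0.019608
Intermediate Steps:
Function('Y')(u) = Add(-9, u)
Function('o')(z) = 2 (Function('o')(z) = Mul(2, 1) = 2)
Function('x')(C) = Mul(Rational(1, 3), Add(2, C), Add(16, C)) (Function('x')(C) = Mul(Rational(1, 3), Mul(Add(C, 2), Add(C, 16))) = Mul(Rational(1, 3), Mul(Add(2, C), Add(16, C))) = Mul(Rational(1, 3), Add(2, C), Add(16, C)))
Function('B')(c, Z) = Mul(Z, Add(-9, Z)) (Function('B')(c, Z) = Mul(Add(-9, Z), Z) = Mul(Z, Add(-9, Z)))
Pow(Add(Function('B')(Function('x')(Mul(Add(6, 3), 0)), 110), -11161), -1) = Pow(Add(Mul(110, Add(-9, 110)), -11161), -1) = Pow(Add(Mul(110, 101), -11161), -1) = Pow(Add(11110, -11161), -1) = Pow(-51, -1) = Rational(-1, 51)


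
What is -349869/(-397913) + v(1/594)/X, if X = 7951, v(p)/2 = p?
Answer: 826197498356/939650460111 ≈ 0.87926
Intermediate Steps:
v(p) = 2*p
-349869/(-397913) + v(1/594)/X = -349869/(-397913) + (2/594)/7951 = -349869*(-1/397913) + (2*(1/594))*(1/7951) = 349869/397913 + (1/297)*(1/7951) = 349869/397913 + 1/2361447 = 826197498356/939650460111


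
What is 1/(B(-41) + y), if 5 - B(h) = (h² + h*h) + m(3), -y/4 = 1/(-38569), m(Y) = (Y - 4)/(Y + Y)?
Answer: -231414/776818205 ≈ -0.00029790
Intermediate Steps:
m(Y) = (-4 + Y)/(2*Y) (m(Y) = (-4 + Y)/((2*Y)) = (-4 + Y)*(1/(2*Y)) = (-4 + Y)/(2*Y))
y = 4/38569 (y = -4/(-38569) = -4*(-1/38569) = 4/38569 ≈ 0.00010371)
B(h) = 31/6 - 2*h² (B(h) = 5 - ((h² + h*h) + (½)*(-4 + 3)/3) = 5 - ((h² + h²) + (½)*(⅓)*(-1)) = 5 - (2*h² - ⅙) = 5 - (-⅙ + 2*h²) = 5 + (⅙ - 2*h²) = 31/6 - 2*h²)
1/(B(-41) + y) = 1/((31/6 - 2*(-41)²) + 4/38569) = 1/((31/6 - 2*1681) + 4/38569) = 1/((31/6 - 3362) + 4/38569) = 1/(-20141/6 + 4/38569) = 1/(-776818205/231414) = -231414/776818205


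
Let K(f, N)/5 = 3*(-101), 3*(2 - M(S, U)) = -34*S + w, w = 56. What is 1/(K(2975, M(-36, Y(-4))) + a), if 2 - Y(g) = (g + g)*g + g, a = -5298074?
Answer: -1/5299589 ≈ -1.8869e-7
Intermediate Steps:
Y(g) = 2 - g - 2*g² (Y(g) = 2 - ((g + g)*g + g) = 2 - ((2*g)*g + g) = 2 - (2*g² + g) = 2 - (g + 2*g²) = 2 + (-g - 2*g²) = 2 - g - 2*g²)
M(S, U) = -50/3 + 34*S/3 (M(S, U) = 2 - (-34*S + 56)/3 = 2 - (56 - 34*S)/3 = 2 + (-56/3 + 34*S/3) = -50/3 + 34*S/3)
K(f, N) = -1515 (K(f, N) = 5*(3*(-101)) = 5*(-303) = -1515)
1/(K(2975, M(-36, Y(-4))) + a) = 1/(-1515 - 5298074) = 1/(-5299589) = -1/5299589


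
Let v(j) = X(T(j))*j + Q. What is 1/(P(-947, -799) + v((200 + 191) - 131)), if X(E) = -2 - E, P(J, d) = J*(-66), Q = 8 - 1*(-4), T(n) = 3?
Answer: 1/61214 ≈ 1.6336e-5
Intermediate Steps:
Q = 12 (Q = 8 + 4 = 12)
P(J, d) = -66*J
v(j) = 12 - 5*j (v(j) = (-2 - 1*3)*j + 12 = (-2 - 3)*j + 12 = -5*j + 12 = 12 - 5*j)
1/(P(-947, -799) + v((200 + 191) - 131)) = 1/(-66*(-947) + (12 - 5*((200 + 191) - 131))) = 1/(62502 + (12 - 5*(391 - 131))) = 1/(62502 + (12 - 5*260)) = 1/(62502 + (12 - 1300)) = 1/(62502 - 1288) = 1/61214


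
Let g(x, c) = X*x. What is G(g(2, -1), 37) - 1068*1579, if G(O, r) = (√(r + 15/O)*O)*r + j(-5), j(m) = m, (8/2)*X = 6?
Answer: -1686377 + 111*√42 ≈ -1.6857e+6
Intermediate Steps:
X = 3/2 (X = (¼)*6 = 3/2 ≈ 1.5000)
g(x, c) = 3*x/2
G(O, r) = -5 + O*r*√(r + 15/O) (G(O, r) = (√(r + 15/O)*O)*r - 5 = (O*√(r + 15/O))*r - 5 = O*r*√(r + 15/O) - 5 = -5 + O*r*√(r + 15/O))
G(g(2, -1), 37) - 1068*1579 = (-5 + ((3/2)*2)*37*√(37 + 15/(((3/2)*2)))) - 1068*1579 = (-5 + 3*37*√(37 + 15/3)) - 1686372 = (-5 + 3*37*√(37 + 15*(⅓))) - 1686372 = (-5 + 3*37*√(37 + 5)) - 1686372 = (-5 + 3*37*√42) - 1686372 = (-5 + 111*√42) - 1686372 = -1686377 + 111*√42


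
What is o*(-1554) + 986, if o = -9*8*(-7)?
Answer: -782230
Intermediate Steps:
o = 504 (o = -72*(-7) = 504)
o*(-1554) + 986 = 504*(-1554) + 986 = -783216 + 986 = -782230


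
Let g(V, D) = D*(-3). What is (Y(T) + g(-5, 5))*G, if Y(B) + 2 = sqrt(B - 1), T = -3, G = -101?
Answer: 1717 - 202*I ≈ 1717.0 - 202.0*I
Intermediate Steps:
g(V, D) = -3*D
Y(B) = -2 + sqrt(-1 + B) (Y(B) = -2 + sqrt(B - 1) = -2 + sqrt(-1 + B))
(Y(T) + g(-5, 5))*G = ((-2 + sqrt(-1 - 3)) - 3*5)*(-101) = ((-2 + sqrt(-4)) - 15)*(-101) = ((-2 + 2*I) - 15)*(-101) = (-17 + 2*I)*(-101) = 1717 - 202*I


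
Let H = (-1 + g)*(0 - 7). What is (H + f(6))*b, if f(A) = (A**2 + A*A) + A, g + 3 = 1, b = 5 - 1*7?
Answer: -198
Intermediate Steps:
b = -2 (b = 5 - 7 = -2)
g = -2 (g = -3 + 1 = -2)
f(A) = A + 2*A**2 (f(A) = (A**2 + A**2) + A = 2*A**2 + A = A + 2*A**2)
H = 21 (H = (-1 - 2)*(0 - 7) = -3*(-7) = 21)
(H + f(6))*b = (21 + 6*(1 + 2*6))*(-2) = (21 + 6*(1 + 12))*(-2) = (21 + 6*13)*(-2) = (21 + 78)*(-2) = 99*(-2) = -198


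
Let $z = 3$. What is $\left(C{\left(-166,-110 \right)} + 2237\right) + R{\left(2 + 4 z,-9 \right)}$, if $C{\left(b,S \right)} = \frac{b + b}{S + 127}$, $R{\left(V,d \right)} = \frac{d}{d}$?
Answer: $\frac{37714}{17} \approx 2218.5$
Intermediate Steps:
$R{\left(V,d \right)} = 1$
$C{\left(b,S \right)} = \frac{2 b}{127 + S}$
$\left(C{\left(-166,-110 \right)} + 2237\right) + R{\left(2 + 4 z,-9 \right)} = \left(2 \left(-166\right) \frac{1}{127 - 110} + 2237\right) + 1 = \left(2 \left(-166\right) \frac{1}{17} + 2237\right) + 1 = \left(- \frac{332}{17} + 2237\right) + 1 = \frac{37697}{17} + 1 = \frac{37714}{17}$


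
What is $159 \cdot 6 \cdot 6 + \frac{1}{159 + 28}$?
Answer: $\frac{1070389}{187} \approx 5724.0$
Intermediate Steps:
$159 \cdot 6 \cdot 6 + \frac{1}{159 + 28} = 159 \cdot 36 + \frac{1}{187} = 5724 + \frac{1}{187} = \frac{1070389}{187}$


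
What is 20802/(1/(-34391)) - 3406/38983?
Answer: -27888499874512/38983 ≈ -7.1540e+8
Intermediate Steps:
20802/(1/(-34391)) - 3406/38983 = 20802/(-1/34391) - 3406*1/38983 = 20802*(-34391) - 3406/38983 = -715401582 - 3406/38983 = -27888499874512/38983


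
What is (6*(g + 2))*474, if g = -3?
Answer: -2844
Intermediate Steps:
(6*(g + 2))*474 = (6*(-3 + 2))*474 = (6*(-1))*474 = -6*474 = -2844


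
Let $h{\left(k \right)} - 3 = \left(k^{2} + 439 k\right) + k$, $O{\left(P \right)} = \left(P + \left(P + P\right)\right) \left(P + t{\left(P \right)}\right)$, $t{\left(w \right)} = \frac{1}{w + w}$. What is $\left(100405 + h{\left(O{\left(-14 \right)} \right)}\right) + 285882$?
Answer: $\frac{3972721}{4} \approx 9.9318 \cdot 10^{5}$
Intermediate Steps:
$t{\left(w \right)} = \frac{1}{2 w}$
$O{\left(P \right)} = 3 P \left(P + \frac{1}{2 P}\right)$ ($O{\left(P \right)} = \left(P + \left(P + P\right)\right) \left(P + \frac{1}{2 P}\right) = \left(P + 2 P\right) \left(P + \frac{1}{2 P}\right) = 3 P \left(P + \frac{1}{2 P}\right)$)
$h{\left(k \right)} = 3 + k^{2} + 440 k$ ($h{\left(k \right)} = 3 + \left(\left(k^{2} + 439 k\right) + k\right) = 3 + \left(k^{2} + 440 k\right) = 3 + k^{2} + 440 k$)
$\left(100405 + h{\left(O{\left(-14 \right)} \right)}\right) + 285882 = \left(100405 + \left(3 + \left(\frac{3}{2} + 3 \left(-14\right)^{2}\right)^{2} + 440 \left(\frac{3}{2} + 3 \left(-14\right)^{2}\right)\right)\right) + 285882 = \left(100405 + \left(3 + \left(\frac{3}{2} + 3 \cdot 196\right)^{2} + 440 \left(\frac{3}{2} + 3 \cdot 196\right)\right)\right) + 285882 = \left(100405 + \left(3 + \left(\frac{3}{2} + 588\right)^{2} + 440 \left(\frac{3}{2} + 588\right)\right)\right) + 285882 = \left(100405 + \left(3 + \left(\frac{1179}{2}\right)^{2} + 440 \cdot \frac{1179}{2}\right)\right) + 285882 = \left(100405 + \left(3 + \frac{1390041}{4} + 259380\right)\right) + 285882 = \left(100405 + \frac{2427573}{4}\right) + 285882 = \frac{2829193}{4} + 285882 = \frac{3972721}{4}$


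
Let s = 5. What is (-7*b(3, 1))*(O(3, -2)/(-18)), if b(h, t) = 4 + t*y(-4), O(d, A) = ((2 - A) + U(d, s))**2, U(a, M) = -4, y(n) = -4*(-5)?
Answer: 0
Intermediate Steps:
y(n) = 20
O(d, A) = (-2 - A)**2 (O(d, A) = ((2 - A) - 4)**2 = (-2 - A)**2)
b(h, t) = 4 + 20*t (b(h, t) = 4 + t*20 = 4 + 20*t)
(-7*b(3, 1))*(O(3, -2)/(-18)) = (-7*(4 + 20*1))*((2 - 2)**2/(-18)) = (-7*(4 + 20))*(0**2*(-1/18)) = (-7*24)*(0*(-1/18)) = -168*0 = 0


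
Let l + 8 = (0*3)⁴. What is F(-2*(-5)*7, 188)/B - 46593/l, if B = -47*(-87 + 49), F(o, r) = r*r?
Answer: 888275/152 ≈ 5843.9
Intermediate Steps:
F(o, r) = r²
B = 1786 (B = -47*(-38) = 1786)
l = -8 (l = -8 + (0*3)⁴ = -8 + 0⁴ = -8 + 0 = -8)
F(-2*(-5)*7, 188)/B - 46593/l = 188²/1786 - 46593/(-8) = 35344*(1/1786) - 46593*(-⅛) = 376/19 + 46593/8 = 888275/152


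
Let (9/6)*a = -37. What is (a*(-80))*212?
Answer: 1255040/3 ≈ 4.1835e+5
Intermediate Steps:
a = -74/3 (a = (2/3)*(-37) = -74/3 ≈ -24.667)
(a*(-80))*212 = -74/3*(-80)*212 = (5920/3)*212 = 1255040/3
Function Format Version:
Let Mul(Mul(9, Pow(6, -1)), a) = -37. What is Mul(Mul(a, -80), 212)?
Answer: Rational(1255040, 3) ≈ 4.1835e+5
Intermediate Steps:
a = Rational(-74, 3) (a = Mul(Rational(2, 3), -37) = Rational(-74, 3) ≈ -24.667)
Mul(Mul(a, -80), 212) = Mul(Mul(Rational(-74, 3), -80), 212) = Mul(Rational(5920, 3), 212) = Rational(1255040, 3)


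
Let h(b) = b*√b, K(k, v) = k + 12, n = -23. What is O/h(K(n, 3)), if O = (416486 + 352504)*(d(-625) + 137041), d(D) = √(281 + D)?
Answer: -1537980*√946/121 + 105383158590*I*√11/121 ≈ -3.9094e+5 + 2.8886e+9*I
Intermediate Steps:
K(k, v) = 12 + k
O = 105383158590 + 1537980*I*√86 (O = (416486 + 352504)*(√(281 - 625) + 137041) = 768990*(√(-344) + 137041) = 768990*(2*I*√86 + 137041) = 768990*(137041 + 2*I*√86) = 105383158590 + 1537980*I*√86 ≈ 1.0538e+11 + 1.4263e+7*I)
h(b) = b^(3/2)
O/h(K(n, 3)) = (105383158590 + 1537980*I*√86)/((12 - 23)^(3/2)) = (105383158590 + 1537980*I*√86)/((-11)^(3/2)) = (105383158590 + 1537980*I*√86)/((-11*I*√11)) = (105383158590 + 1537980*I*√86)*(I*√11/121) = I*√11*(105383158590 + 1537980*I*√86)/121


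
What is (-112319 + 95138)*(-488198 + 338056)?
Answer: 2579589702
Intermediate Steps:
(-112319 + 95138)*(-488198 + 338056) = -17181*(-150142) = 2579589702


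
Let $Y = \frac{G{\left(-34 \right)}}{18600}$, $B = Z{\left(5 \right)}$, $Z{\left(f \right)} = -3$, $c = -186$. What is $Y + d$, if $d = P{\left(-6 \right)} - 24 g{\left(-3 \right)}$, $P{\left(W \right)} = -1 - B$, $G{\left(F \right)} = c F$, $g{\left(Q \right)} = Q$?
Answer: $\frac{3717}{50} \approx 74.34$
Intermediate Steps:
$B = -3$
$G{\left(F \right)} = - 186 F$
$P{\left(W \right)} = 2$ ($P{\left(W \right)} = -1 - -3 = -1 + 3 = 2$)
$Y = \frac{17}{50}$ ($Y = \frac{\left(-186\right) \left(-34\right)}{18600} = 6324 \cdot \frac{1}{18600} = \frac{17}{50} \approx 0.34$)
$d = 74$ ($d = 2 - -72 = 2 + 72 = 74$)
$Y + d = \frac{17}{50} + 74 = \frac{3717}{50}$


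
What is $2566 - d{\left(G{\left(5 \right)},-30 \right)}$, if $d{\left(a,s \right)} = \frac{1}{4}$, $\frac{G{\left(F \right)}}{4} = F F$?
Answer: $\frac{10263}{4} \approx 2565.8$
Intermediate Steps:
$G{\left(F \right)} = 4 F^{2}$ ($G{\left(F \right)} = 4 F F = 4 F^{2}$)
$d{\left(a,s \right)} = \frac{1}{4}$
$2566 - d{\left(G{\left(5 \right)},-30 \right)} = 2566 - \frac{1}{4} = \frac{10263}{4}$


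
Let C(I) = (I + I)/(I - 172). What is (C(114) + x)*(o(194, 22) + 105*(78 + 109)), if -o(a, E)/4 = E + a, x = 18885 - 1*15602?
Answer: 1784990703/29 ≈ 6.1551e+7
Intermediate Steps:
x = 3283 (x = 18885 - 15602 = 3283)
C(I) = 2*I/(-172 + I) (C(I) = (2*I)/(-172 + I) = 2*I/(-172 + I))
o(a, E) = -4*E - 4*a (o(a, E) = -4*(E + a) = -4*E - 4*a)
(C(114) + x)*(o(194, 22) + 105*(78 + 109)) = (2*114/(-172 + 114) + 3283)*((-4*22 - 4*194) + 105*(78 + 109)) = (2*114/(-58) + 3283)*((-88 - 776) + 105*187) = (2*114*(-1/58) + 3283)*(-864 + 19635) = (-114/29 + 3283)*18771 = (95093/29)*18771 = 1784990703/29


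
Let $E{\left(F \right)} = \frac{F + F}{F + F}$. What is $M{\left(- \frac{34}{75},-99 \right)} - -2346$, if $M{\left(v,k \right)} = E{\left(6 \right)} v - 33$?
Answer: $\frac{173441}{75} \approx 2312.5$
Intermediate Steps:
$E{\left(F \right)} = 1$ ($E{\left(F \right)} = \frac{2 F}{2 F} = 2 F \frac{1}{2 F} = 1$)
$M{\left(v,k \right)} = -33 + v$ ($M{\left(v,k \right)} = 1 v - 33 = v - 33 = -33 + v$)
$M{\left(- \frac{34}{75},-99 \right)} - -2346 = \left(-33 - \frac{34}{75}\right) - -2346 = \left(-33 - \frac{34}{75}\right) + 2346 = - \frac{2509}{75} + 2346 = \frac{173441}{75}$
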